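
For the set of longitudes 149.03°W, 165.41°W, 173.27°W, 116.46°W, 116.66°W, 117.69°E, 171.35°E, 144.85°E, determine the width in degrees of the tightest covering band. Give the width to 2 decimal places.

Sort the longitudes: -173.27°, -165.41°, -149.03°, -116.66°, -116.46°, +117.69°, +144.85°, +171.35°.
Eastward gaps between consecutive values (wrapping around): 7.86°, 16.38°, 32.37°, 0.20°, 234.15°, 27.16°, 26.50°, 15.38°.
Largest gap = 234.15° ⇒ minimal covering band is its complement: 360° − 234.15° = 125.85°.
Band runs from +117.69° eastward to -116.46°, crossing the antimeridian.

125.85°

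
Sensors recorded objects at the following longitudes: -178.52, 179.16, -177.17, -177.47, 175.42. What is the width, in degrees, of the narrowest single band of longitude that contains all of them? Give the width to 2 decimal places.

Sort the longitudes: -178.52°, -177.47°, -177.17°, +175.42°, +179.16°.
Eastward gaps between consecutive values (wrapping around): 1.05°, 0.30°, 352.59°, 3.74°, 2.32°.
Largest gap = 352.59° ⇒ minimal covering band is its complement: 360° − 352.59° = 7.41°.
Band runs from +175.42° eastward to -177.17°, crossing the antimeridian.

7.41°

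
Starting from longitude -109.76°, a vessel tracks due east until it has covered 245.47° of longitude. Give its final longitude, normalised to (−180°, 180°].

+135.71°

Start at -109.76°; shift +245.47° → +135.71°.
+135.71° already lies in (−180°, 180°].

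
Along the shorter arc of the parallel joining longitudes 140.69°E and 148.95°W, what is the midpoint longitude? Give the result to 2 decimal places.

175.87°E

Signed shortest Δλ from +140.69° to -148.95° is +70.36°.
Midpoint longitude = +140.69° + (+70.36°)/2 = +140.69° + 35.18° = +175.87°.
(The naïve average (+140.69 + -148.95)/2 = -4.13° is on the wrong side of the globe.)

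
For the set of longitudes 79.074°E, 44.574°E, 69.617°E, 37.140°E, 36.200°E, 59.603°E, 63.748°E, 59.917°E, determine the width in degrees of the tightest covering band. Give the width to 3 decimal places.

Sort the longitudes: +36.200°, +37.140°, +44.574°, +59.603°, +59.917°, +63.748°, +69.617°, +79.074°.
Eastward gaps between consecutive values (wrapping around): 0.940°, 7.434°, 15.029°, 0.314°, 3.831°, 5.869°, 9.457°, 317.126°.
Largest gap = 317.126° ⇒ minimal covering band is its complement: 360° − 317.126° = 42.874°.
Band runs from +36.200° eastward to +79.074°.

42.874°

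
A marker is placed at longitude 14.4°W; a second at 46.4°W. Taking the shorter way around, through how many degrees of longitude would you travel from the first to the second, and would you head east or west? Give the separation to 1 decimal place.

32.0° west

Raw difference: -46.4 − -14.4 = -32.0°.
Normalise into (−180°, 180°]: -32.0° stays -32.0°.
Negative ⇒ the second point lies to the west; separation 32.0°.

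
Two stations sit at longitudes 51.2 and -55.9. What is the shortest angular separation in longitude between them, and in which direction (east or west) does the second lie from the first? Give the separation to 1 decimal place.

Raw difference: -55.9 − 51.2 = -107.1°.
Normalise into (−180°, 180°]: -107.1° stays -107.1°.
Negative ⇒ the second point lies to the west; separation 107.1°.

107.1° west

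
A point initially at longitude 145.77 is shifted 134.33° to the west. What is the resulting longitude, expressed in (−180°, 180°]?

+11.44°

Start at +145.77°; shift −134.33° → +11.44°.
+11.44° already lies in (−180°, 180°].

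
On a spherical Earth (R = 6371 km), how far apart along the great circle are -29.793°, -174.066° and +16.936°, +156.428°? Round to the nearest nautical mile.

Δλ = 156.428 − -174.066 = 330.494°; wrapped into (−180°, 180°]: -29.506°.
Δφ = 16.936 − -29.793 = 46.729°.
a = sin²(Δφ/2) + cos φ₁ · cos φ₂ · sin²(Δλ/2) = 0.211111.
c = 2·atan2(√a, √(1−a)) = 0.95479 rad → d = 6371·c ≈ 6082.99 km ≈ 3284.55 nmi.

3285 nmi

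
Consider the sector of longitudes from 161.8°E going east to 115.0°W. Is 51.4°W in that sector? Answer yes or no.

Band width going east from +161.8° to -115.0°: ((-115.0 − 161.8) mod 360) = 83.2°.
Offset of -51.4° east of the west edge: ((-51.4 − 161.8) mod 360) = 146.8°.
146.8° > 83.2° ⇒ outside.

No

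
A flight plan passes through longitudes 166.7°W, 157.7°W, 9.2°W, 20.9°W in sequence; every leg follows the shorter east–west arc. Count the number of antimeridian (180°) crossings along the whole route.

0

Leg 1: -166.7° → -157.7°, shortest Δλ = 9.0° (east) — does not cross 180°.
Leg 2: -157.7° → -9.2°, shortest Δλ = 148.5° (east) — does not cross 180°.
Leg 3: -9.2° → -20.9°, shortest Δλ = -11.7° (west) — does not cross 180°.
Total crossings: 0.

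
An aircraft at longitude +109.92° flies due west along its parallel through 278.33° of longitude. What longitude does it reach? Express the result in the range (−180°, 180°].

-168.41°

Start at +109.92°; shift −278.33° → -168.41°.
-168.41° already lies in (−180°, 180°].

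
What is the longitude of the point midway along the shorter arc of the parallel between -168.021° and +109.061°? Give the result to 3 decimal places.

+150.520°

Signed shortest Δλ from -168.021° to +109.061° is -82.918°.
Midpoint longitude = -168.021° + (-82.918°)/2 = -168.021° − 41.459° = -209.480°.
Normalise into (−180°, 180°]: +150.520°.
(The naïve average (-168.021 + +109.061)/2 = -29.48° is on the wrong side of the globe.)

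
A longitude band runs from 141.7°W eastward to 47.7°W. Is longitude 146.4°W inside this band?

Band width going east from -141.7° to -47.7°: ((-47.7 − -141.7) mod 360) = 94.0°.
Offset of -146.4° east of the west edge: ((-146.4 − -141.7) mod 360) = 355.3°.
355.3° > 94.0° ⇒ outside.

No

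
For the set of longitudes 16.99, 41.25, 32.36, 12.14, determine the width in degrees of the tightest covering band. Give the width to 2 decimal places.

Sort the longitudes: +12.14°, +16.99°, +32.36°, +41.25°.
Eastward gaps between consecutive values (wrapping around): 4.85°, 15.37°, 8.89°, 330.89°.
Largest gap = 330.89° ⇒ minimal covering band is its complement: 360° − 330.89° = 29.11°.
Band runs from +12.14° eastward to +41.25°.

29.11°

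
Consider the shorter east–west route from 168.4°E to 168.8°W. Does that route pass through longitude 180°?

Naïve |-168.8 − 168.4| = 337.2° > 180°, so the shorter arc goes the other way round — across 180°.
Signed shortest Δλ = ((-168.8 − 168.4 + 180) mod 360) − 180 = 22.8°.
Going east by 22.8° from +168.4° passes through 180° before reaching -168.8°.

Yes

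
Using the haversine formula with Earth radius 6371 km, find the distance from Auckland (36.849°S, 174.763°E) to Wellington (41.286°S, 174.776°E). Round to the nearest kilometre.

Δλ = 174.776 − 174.763 = 0.013°.
Δφ = -41.286 − -36.849 = -4.437°.
a = sin²(Δφ/2) + cos φ₁ · cos φ₂ · sin²(Δλ/2) = 0.001499.
c = 2·atan2(√a, √(1−a)) = 0.07744 rad → d = 6371·c ≈ 493.37 km.

493 km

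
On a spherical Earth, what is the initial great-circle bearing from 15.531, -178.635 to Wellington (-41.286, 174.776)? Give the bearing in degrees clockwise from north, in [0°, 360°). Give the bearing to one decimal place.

Δλ = 174.776 − -178.635 = 353.411°; wrapped into (−180°, 180°]: -6.589°.
θ = atan2( sin Δλ · cos φ₂ , cos φ₁ · sin φ₂ − sin φ₁ · cos φ₂ · cos Δλ )
  = atan2(-0.08622, -0.83560) = -174.109° → normalised to [0°, 360°): 185.891°.

185.9°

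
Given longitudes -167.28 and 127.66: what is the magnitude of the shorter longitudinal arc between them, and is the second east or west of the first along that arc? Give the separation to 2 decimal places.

65.06° west

Raw difference: 127.66 − -167.28 = 294.94°.
Normalise into (−180°, 180°]: 294.94° − 360° = -65.06°.
Negative ⇒ the second point lies to the west; separation 65.06°.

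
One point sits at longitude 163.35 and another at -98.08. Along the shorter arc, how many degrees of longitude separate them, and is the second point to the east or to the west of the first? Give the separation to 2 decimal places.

98.57° east

Raw difference: -98.08 − 163.35 = -261.43°.
Normalise into (−180°, 180°]: -261.43° + 360° = 98.57°.
Positive ⇒ the second point lies to the east; separation 98.57°.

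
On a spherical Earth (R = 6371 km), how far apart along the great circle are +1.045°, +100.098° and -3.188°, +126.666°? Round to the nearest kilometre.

2990 km

Δλ = 126.666 − 100.098 = 26.568°.
Δφ = -3.188 − 1.045 = -4.233°.
a = sin²(Δφ/2) + cos φ₁ · cos φ₂ · sin²(Δλ/2) = 0.054071.
c = 2·atan2(√a, √(1−a)) = 0.46936 rad → d = 6371·c ≈ 2990.30 km.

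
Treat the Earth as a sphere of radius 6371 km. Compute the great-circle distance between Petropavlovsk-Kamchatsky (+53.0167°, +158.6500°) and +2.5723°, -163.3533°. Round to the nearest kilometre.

Δλ = -163.3533 − 158.6500 = -322.0033°; wrapped into (−180°, 180°]: 37.9967°.
Δφ = 2.5723 − 53.0167 = -50.4444°.
a = sin²(Δφ/2) + cos φ₁ · cos φ₂ · sin²(Δλ/2) = 0.245276.
c = 2·atan2(√a, √(1−a)) = 1.03625 rad → d = 6371·c ≈ 6601.97 km.

6602 km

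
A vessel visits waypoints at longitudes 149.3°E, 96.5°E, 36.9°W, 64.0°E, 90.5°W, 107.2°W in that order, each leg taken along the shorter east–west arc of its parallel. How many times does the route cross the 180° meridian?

0

Leg 1: +149.3° → +96.5°, shortest Δλ = -52.8° (west) — does not cross 180°.
Leg 2: +96.5° → -36.9°, shortest Δλ = -133.4° (west) — does not cross 180°.
Leg 3: -36.9° → +64.0°, shortest Δλ = 100.9° (east) — does not cross 180°.
Leg 4: +64.0° → -90.5°, shortest Δλ = -154.5° (west) — does not cross 180°.
Leg 5: -90.5° → -107.2°, shortest Δλ = -16.7° (west) — does not cross 180°.
Total crossings: 0.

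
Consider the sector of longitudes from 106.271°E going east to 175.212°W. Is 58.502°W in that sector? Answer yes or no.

Band width going east from +106.271° to -175.212°: ((-175.212 − 106.271) mod 360) = 78.517°.
Offset of -58.502° east of the west edge: ((-58.502 − 106.271) mod 360) = 195.227°.
195.227° > 78.517° ⇒ outside.

No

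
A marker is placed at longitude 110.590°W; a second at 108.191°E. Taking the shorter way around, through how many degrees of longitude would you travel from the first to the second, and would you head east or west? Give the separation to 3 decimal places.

Raw difference: 108.191 − -110.590 = 218.781°.
Normalise into (−180°, 180°]: 218.781° − 360° = -141.219°.
Negative ⇒ the second point lies to the west; separation 141.219°.

141.219° west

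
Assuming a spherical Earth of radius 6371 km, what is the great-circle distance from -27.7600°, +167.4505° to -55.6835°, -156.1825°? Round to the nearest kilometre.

Δλ = -156.1825 − 167.4505 = -323.6330°; wrapped into (−180°, 180°]: 36.3670°.
Δφ = -55.6835 − -27.7600 = -27.9235°.
a = sin²(Δφ/2) + cos φ₁ · cos φ₂ · sin²(Δλ/2) = 0.106795.
c = 2·atan2(√a, √(1−a)) = 0.66582 rad → d = 6371·c ≈ 4241.95 km.

4242 km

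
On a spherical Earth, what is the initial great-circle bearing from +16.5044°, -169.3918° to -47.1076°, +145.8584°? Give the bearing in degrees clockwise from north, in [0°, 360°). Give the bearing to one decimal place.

209.7°

Δλ = 145.8584 − -169.3918 = 315.2502°; wrapped into (−180°, 180°]: -44.7498°.
θ = atan2( sin Δλ · cos φ₂ , cos φ₁ · sin φ₂ − sin φ₁ · cos φ₂ · cos Δλ )
  = atan2(-0.47917, -0.83977) = -150.291° → normalised to [0°, 360°): 209.709°.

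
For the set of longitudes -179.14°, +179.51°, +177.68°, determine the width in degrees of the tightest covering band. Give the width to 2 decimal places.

Sort the longitudes: -179.14°, +177.68°, +179.51°.
Eastward gaps between consecutive values (wrapping around): 356.82°, 1.83°, 1.35°.
Largest gap = 356.82° ⇒ minimal covering band is its complement: 360° − 356.82° = 3.18°.
Band runs from +177.68° eastward to -179.14°, crossing the antimeridian.

3.18°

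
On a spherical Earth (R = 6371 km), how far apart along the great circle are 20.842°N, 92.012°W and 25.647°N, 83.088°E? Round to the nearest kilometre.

14819 km

Δλ = 83.088 − -92.012 = 175.100°.
Δφ = 25.647 − 20.842 = 4.805°.
a = sin²(Δφ/2) + cos φ₁ · cos φ₂ · sin²(Δλ/2) = 0.842707.
c = 2·atan2(√a, √(1−a)) = 2.32597 rad → d = 6371·c ≈ 14818.75 km.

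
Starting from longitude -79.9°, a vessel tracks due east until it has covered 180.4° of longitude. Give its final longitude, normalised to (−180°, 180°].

Start at -79.9°; shift +180.4° → +100.5°.
+100.5° already lies in (−180°, 180°].

+100.5°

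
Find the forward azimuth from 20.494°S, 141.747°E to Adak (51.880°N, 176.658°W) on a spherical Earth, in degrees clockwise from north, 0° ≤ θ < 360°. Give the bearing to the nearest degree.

Δλ = -176.658 − 141.747 = -318.405°; wrapped into (−180°, 180°]: 41.595°.
θ = atan2( sin Δλ · cos φ₂ , cos φ₁ · sin φ₂ − sin φ₁ · cos φ₂ · cos Δλ )
  = atan2(0.40981, 0.89856) = 24.516° → normalised to [0°, 360°): 24.516°.

25°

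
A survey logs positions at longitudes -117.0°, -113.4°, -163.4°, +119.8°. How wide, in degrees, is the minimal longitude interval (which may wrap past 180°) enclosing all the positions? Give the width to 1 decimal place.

Sort the longitudes: -163.4°, -117.0°, -113.4°, +119.8°.
Eastward gaps between consecutive values (wrapping around): 46.4°, 3.6°, 233.2°, 76.8°.
Largest gap = 233.2° ⇒ minimal covering band is its complement: 360° − 233.2° = 126.8°.
Band runs from +119.8° eastward to -113.4°, crossing the antimeridian.

126.8°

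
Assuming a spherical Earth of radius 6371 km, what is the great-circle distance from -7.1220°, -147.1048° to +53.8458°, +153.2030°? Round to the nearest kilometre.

Δλ = 153.2030 − -147.1048 = 300.3078°; wrapped into (−180°, 180°]: -59.6922°.
Δφ = 53.8458 − -7.1220 = 60.9678°.
a = sin²(Δφ/2) + cos φ₁ · cos φ₂ · sin²(Δλ/2) = 0.402342.
c = 2·atan2(√a, √(1−a)) = 1.37422 rad → d = 6371·c ≈ 8755.13 km.

8755 km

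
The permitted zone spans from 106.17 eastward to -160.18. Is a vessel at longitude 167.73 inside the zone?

Band width going east from +106.17° to -160.18°: ((-160.18 − 106.17) mod 360) = 93.65°.
Offset of +167.73° east of the west edge: ((167.73 − 106.17) mod 360) = 61.56°.
61.56° ≤ 93.65° ⇒ inside.

Yes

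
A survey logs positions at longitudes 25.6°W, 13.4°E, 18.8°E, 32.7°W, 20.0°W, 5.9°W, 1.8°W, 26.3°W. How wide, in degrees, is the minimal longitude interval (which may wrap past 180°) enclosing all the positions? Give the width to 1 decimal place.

Sort the longitudes: -32.7°, -26.3°, -25.6°, -20.0°, -5.9°, -1.8°, +13.4°, +18.8°.
Eastward gaps between consecutive values (wrapping around): 6.4°, 0.7°, 5.6°, 14.1°, 4.1°, 15.2°, 5.4°, 308.5°.
Largest gap = 308.5° ⇒ minimal covering band is its complement: 360° − 308.5° = 51.5°.
Band runs from -32.7° eastward to +18.8°.

51.5°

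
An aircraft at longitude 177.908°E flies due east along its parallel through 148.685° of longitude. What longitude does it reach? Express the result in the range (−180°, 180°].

Start at +177.908°; shift +148.685° → +326.593°.
+326.593° lies outside (−180°, 180°]; subtract 360° → -33.407°.

33.407°W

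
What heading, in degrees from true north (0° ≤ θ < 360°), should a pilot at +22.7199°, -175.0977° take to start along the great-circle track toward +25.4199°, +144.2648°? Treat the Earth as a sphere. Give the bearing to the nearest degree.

Δλ = 144.2648 − -175.0977 = 319.3625°; wrapped into (−180°, 180°]: -40.6375°.
θ = atan2( sin Δλ · cos φ₂ , cos φ₁ · sin φ₂ − sin φ₁ · cos φ₂ · cos Δλ )
  = atan2(-0.58822, 0.13123) = -77.423° → normalised to [0°, 360°): 282.577°.

283°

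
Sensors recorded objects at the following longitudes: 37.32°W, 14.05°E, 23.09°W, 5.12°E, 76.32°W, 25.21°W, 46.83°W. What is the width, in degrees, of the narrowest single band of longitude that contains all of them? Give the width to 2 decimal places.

Sort the longitudes: -76.32°, -46.83°, -37.32°, -25.21°, -23.09°, +5.12°, +14.05°.
Eastward gaps between consecutive values (wrapping around): 29.49°, 9.51°, 12.11°, 2.12°, 28.21°, 8.93°, 269.63°.
Largest gap = 269.63° ⇒ minimal covering band is its complement: 360° − 269.63° = 90.37°.
Band runs from -76.32° eastward to +14.05°.

90.37°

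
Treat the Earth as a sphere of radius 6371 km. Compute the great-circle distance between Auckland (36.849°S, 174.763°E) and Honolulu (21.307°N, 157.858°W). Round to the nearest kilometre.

7076 km

Δλ = -157.858 − 174.763 = -332.621°; wrapped into (−180°, 180°]: 27.379°.
Δφ = 21.307 − -36.849 = 58.156°.
a = sin²(Δφ/2) + cos φ₁ · cos φ₂ · sin²(Δλ/2) = 0.277951.
c = 2·atan2(√a, √(1−a)) = 1.11063 rad → d = 6371·c ≈ 7075.82 km.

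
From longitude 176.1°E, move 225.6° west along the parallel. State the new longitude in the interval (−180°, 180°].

49.5°W

Start at +176.1°; shift −225.6° → -49.5°.
-49.5° already lies in (−180°, 180°].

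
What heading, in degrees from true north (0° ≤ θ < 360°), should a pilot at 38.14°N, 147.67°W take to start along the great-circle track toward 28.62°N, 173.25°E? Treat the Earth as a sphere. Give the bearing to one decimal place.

265.4°

Δλ = 173.25 − -147.67 = 320.92°; wrapped into (−180°, 180°]: -39.08°.
θ = atan2( sin Δλ · cos φ₂ , cos φ₁ · sin φ₂ − sin φ₁ · cos φ₂ · cos Δλ )
  = atan2(-0.55338, -0.04410) = -94.556° → normalised to [0°, 360°): 265.444°.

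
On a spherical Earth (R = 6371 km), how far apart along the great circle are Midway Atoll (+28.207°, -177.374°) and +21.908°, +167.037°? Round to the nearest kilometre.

1717 km

Δλ = 167.037 − -177.374 = 344.411°; wrapped into (−180°, 180°]: -15.589°.
Δφ = 21.908 − 28.207 = -6.299°.
a = sin²(Δφ/2) + cos φ₁ · cos φ₂ · sin²(Δλ/2) = 0.018057.
c = 2·atan2(√a, √(1−a)) = 0.26957 rad → d = 6371·c ≈ 1717.40 km.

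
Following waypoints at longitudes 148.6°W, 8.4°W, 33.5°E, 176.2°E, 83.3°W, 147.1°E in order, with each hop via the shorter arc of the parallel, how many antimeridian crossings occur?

Leg 1: -148.6° → -8.4°, shortest Δλ = 140.2° (east) — does not cross 180°.
Leg 2: -8.4° → +33.5°, shortest Δλ = 41.9° (east) — does not cross 180°.
Leg 3: +33.5° → +176.2°, shortest Δλ = 142.7° (east) — does not cross 180°.
Leg 4: +176.2° → -83.3°, shortest Δλ = 100.5° (east) — crosses 180°.
Leg 5: -83.3° → +147.1°, shortest Δλ = -129.6° (west) — crosses 180°.
Total crossings: 2.

2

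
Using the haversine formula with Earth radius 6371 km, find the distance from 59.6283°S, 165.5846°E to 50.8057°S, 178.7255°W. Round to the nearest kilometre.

Δλ = -178.7255 − 165.5846 = -344.3101°; wrapped into (−180°, 180°]: 15.6899°.
Δφ = -50.8057 − -59.6283 = 8.8226°.
a = sin²(Δφ/2) + cos φ₁ · cos φ₂ · sin²(Δλ/2) = 0.011869.
c = 2·atan2(√a, √(1−a)) = 0.21832 rad → d = 6371·c ≈ 1390.92 km.

1391 km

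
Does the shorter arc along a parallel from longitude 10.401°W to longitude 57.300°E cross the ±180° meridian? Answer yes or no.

Signed shortest Δλ = ((57.300 − -10.401 + 180) mod 360) − 180 = 67.701°.
Going east by 67.701° from -10.401° reaches +57.300° without touching 180°.

No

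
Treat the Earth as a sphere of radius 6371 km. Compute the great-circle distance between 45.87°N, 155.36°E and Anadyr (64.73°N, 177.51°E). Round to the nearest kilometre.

2494 km

Δλ = 177.51 − 155.36 = 22.15°.
Δφ = 64.73 − 45.87 = 18.86°.
a = sin²(Δφ/2) + cos φ₁ · cos φ₂ · sin²(Δλ/2) = 0.037812.
c = 2·atan2(√a, √(1−a)) = 0.39140 rad → d = 6371·c ≈ 2493.62 km.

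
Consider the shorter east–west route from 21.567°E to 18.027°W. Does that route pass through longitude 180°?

No

Signed shortest Δλ = ((-18.027 − 21.567 + 180) mod 360) − 180 = -39.594°.
Going west by 39.594° from +21.567° reaches -18.027° without touching 180°.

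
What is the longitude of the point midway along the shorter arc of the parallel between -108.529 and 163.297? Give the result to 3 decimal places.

-152.616°

Signed shortest Δλ from -108.529° to +163.297° is -88.174°.
Midpoint longitude = -108.529° + (-88.174°)/2 = -108.529° − 44.087° = -152.616°.
(The naïve average (-108.529 + +163.297)/2 = 27.384° is on the wrong side of the globe.)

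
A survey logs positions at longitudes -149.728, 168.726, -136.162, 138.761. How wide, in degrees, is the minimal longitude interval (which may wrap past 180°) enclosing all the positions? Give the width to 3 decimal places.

Sort the longitudes: -149.728°, -136.162°, +138.761°, +168.726°.
Eastward gaps between consecutive values (wrapping around): 13.566°, 274.923°, 29.965°, 41.546°.
Largest gap = 274.923° ⇒ minimal covering band is its complement: 360° − 274.923° = 85.077°.
Band runs from +138.761° eastward to -136.162°, crossing the antimeridian.

85.077°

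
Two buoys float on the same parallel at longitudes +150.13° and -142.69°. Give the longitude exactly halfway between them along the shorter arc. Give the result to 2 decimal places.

Signed shortest Δλ from +150.13° to -142.69° is +67.18°.
Midpoint longitude = +150.13° + (+67.18°)/2 = +150.13° + 33.59° = +183.72°.
Normalise into (−180°, 180°]: -176.28°.
(The naïve average (+150.13 + -142.69)/2 = 3.72° is on the wrong side of the globe.)

-176.28°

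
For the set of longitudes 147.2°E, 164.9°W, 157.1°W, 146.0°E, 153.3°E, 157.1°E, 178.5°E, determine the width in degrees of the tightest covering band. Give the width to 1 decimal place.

56.9°

Sort the longitudes: -164.9°, -157.1°, +146.0°, +147.2°, +153.3°, +157.1°, +178.5°.
Eastward gaps between consecutive values (wrapping around): 7.8°, 303.1°, 1.2°, 6.1°, 3.8°, 21.4°, 16.6°.
Largest gap = 303.1° ⇒ minimal covering band is its complement: 360° − 303.1° = 56.9°.
Band runs from +146.0° eastward to -157.1°, crossing the antimeridian.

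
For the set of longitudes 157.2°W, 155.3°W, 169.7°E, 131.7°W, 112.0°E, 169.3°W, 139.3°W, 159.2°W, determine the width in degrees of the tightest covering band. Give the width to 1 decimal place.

116.3°

Sort the longitudes: -169.3°, -159.2°, -157.2°, -155.3°, -139.3°, -131.7°, +112.0°, +169.7°.
Eastward gaps between consecutive values (wrapping around): 10.1°, 2.0°, 1.9°, 16.0°, 7.6°, 243.7°, 57.7°, 21.0°.
Largest gap = 243.7° ⇒ minimal covering band is its complement: 360° − 243.7° = 116.3°.
Band runs from +112.0° eastward to -131.7°, crossing the antimeridian.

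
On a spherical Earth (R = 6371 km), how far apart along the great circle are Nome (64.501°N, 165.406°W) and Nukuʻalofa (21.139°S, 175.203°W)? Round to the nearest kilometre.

Δλ = -175.203 − -165.406 = -9.797°.
Δφ = -21.139 − 64.501 = -85.640°.
a = sin²(Δφ/2) + cos φ₁ · cos φ₂ · sin²(Δλ/2) = 0.464916.
c = 2·atan2(√a, √(1−a)) = 1.50057 rad → d = 6371·c ≈ 9560.14 km.

9560 km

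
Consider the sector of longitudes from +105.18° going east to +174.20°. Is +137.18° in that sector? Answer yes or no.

Yes

Band width going east from +105.18° to +174.20°: ((174.20 − 105.18) mod 360) = 69.02°.
Offset of +137.18° east of the west edge: ((137.18 − 105.18) mod 360) = 32.00°.
32.00° ≤ 69.02° ⇒ inside.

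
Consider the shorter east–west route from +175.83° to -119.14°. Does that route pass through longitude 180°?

Naïve |-119.14 − 175.83| = 294.97° > 180°, so the shorter arc goes the other way round — across 180°.
Signed shortest Δλ = ((-119.14 − 175.83 + 180) mod 360) − 180 = 65.03°.
Going east by 65.03° from +175.83° passes through 180° before reaching -119.14°.

Yes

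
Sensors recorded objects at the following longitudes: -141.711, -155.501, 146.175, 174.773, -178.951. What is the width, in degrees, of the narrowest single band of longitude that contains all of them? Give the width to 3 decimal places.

Sort the longitudes: -178.951°, -155.501°, -141.711°, +146.175°, +174.773°.
Eastward gaps between consecutive values (wrapping around): 23.450°, 13.790°, 287.886°, 28.598°, 6.276°.
Largest gap = 287.886° ⇒ minimal covering band is its complement: 360° − 287.886° = 72.114°.
Band runs from +146.175° eastward to -141.711°, crossing the antimeridian.

72.114°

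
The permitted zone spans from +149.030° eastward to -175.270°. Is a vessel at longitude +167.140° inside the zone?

Yes

Band width going east from +149.030° to -175.270°: ((-175.270 − 149.030) mod 360) = 35.700°.
Offset of +167.140° east of the west edge: ((167.140 − 149.030) mod 360) = 18.110°.
18.110° ≤ 35.700° ⇒ inside.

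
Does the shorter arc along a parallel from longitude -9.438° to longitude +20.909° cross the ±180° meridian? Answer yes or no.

No

Signed shortest Δλ = ((20.909 − -9.438 + 180) mod 360) − 180 = 30.347°.
Going east by 30.347° from -9.438° reaches +20.909° without touching 180°.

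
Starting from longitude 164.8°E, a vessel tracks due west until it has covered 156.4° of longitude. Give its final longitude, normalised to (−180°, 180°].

8.4°E

Start at +164.8°; shift −156.4° → +8.4°.
+8.4° already lies in (−180°, 180°].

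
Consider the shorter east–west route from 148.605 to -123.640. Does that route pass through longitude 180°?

Naïve |-123.640 − 148.605| = 272.245° > 180°, so the shorter arc goes the other way round — across 180°.
Signed shortest Δλ = ((-123.640 − 148.605 + 180) mod 360) − 180 = 87.755°.
Going east by 87.755° from +148.605° passes through 180° before reaching -123.640°.

Yes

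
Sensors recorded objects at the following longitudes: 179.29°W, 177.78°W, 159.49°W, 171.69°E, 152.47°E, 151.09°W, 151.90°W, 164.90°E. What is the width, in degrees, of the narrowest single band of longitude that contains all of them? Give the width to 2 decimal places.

Sort the longitudes: -179.29°, -177.78°, -159.49°, -151.90°, -151.09°, +152.47°, +164.90°, +171.69°.
Eastward gaps between consecutive values (wrapping around): 1.51°, 18.29°, 7.59°, 0.81°, 303.56°, 12.43°, 6.79°, 9.02°.
Largest gap = 303.56° ⇒ minimal covering band is its complement: 360° − 303.56° = 56.44°.
Band runs from +152.47° eastward to -151.09°, crossing the antimeridian.

56.44°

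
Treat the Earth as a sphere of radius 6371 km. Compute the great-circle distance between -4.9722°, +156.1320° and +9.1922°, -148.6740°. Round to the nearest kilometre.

6316 km

Δλ = -148.6740 − 156.1320 = -304.8060°; wrapped into (−180°, 180°]: 55.1940°.
Δφ = 9.1922 − -4.9722 = 14.1644°.
a = sin²(Δφ/2) + cos φ₁ · cos φ₂ · sin²(Δλ/2) = 0.226248.
c = 2·atan2(√a, √(1−a)) = 0.99142 rad → d = 6371·c ≈ 6316.33 km.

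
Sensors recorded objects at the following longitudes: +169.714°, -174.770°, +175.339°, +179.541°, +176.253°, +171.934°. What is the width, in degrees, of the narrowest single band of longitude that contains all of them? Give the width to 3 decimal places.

15.516°

Sort the longitudes: -174.770°, +169.714°, +171.934°, +175.339°, +176.253°, +179.541°.
Eastward gaps between consecutive values (wrapping around): 344.484°, 2.220°, 3.405°, 0.914°, 3.288°, 5.689°.
Largest gap = 344.484° ⇒ minimal covering band is its complement: 360° − 344.484° = 15.516°.
Band runs from +169.714° eastward to -174.770°, crossing the antimeridian.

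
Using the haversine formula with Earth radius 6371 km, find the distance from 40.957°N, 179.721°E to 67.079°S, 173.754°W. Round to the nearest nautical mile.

Δλ = -173.754 − 179.721 = -353.475°; wrapped into (−180°, 180°]: 6.525°.
Δφ = -67.079 − 40.957 = -108.036°.
a = sin²(Δφ/2) + cos φ₁ · cos φ₂ · sin²(Δλ/2) = 0.655760.
c = 2·atan2(√a, √(1−a)) = 1.88759 rad → d = 6371·c ≈ 12025.82 km ≈ 6493.43 nmi.

6493 nmi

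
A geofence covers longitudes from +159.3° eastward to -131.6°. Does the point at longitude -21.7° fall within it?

No

Band width going east from +159.3° to -131.6°: ((-131.6 − 159.3) mod 360) = 69.1°.
Offset of -21.7° east of the west edge: ((-21.7 − 159.3) mod 360) = 179.0°.
179.0° > 69.1° ⇒ outside.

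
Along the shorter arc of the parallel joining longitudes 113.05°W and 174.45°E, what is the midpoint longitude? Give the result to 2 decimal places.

149.30°W

Signed shortest Δλ from -113.05° to +174.45° is -72.50°.
Midpoint longitude = -113.05° + (-72.50°)/2 = -113.05° − 36.25° = -149.30°.
(The naïve average (-113.05 + +174.45)/2 = 30.7° is on the wrong side of the globe.)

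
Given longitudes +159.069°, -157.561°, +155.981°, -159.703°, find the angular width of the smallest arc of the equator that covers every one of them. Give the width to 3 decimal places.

Sort the longitudes: -159.703°, -157.561°, +155.981°, +159.069°.
Eastward gaps between consecutive values (wrapping around): 2.142°, 313.542°, 3.088°, 41.228°.
Largest gap = 313.542° ⇒ minimal covering band is its complement: 360° − 313.542° = 46.458°.
Band runs from +155.981° eastward to -157.561°, crossing the antimeridian.

46.458°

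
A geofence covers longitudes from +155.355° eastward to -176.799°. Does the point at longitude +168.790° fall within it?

Band width going east from +155.355° to -176.799°: ((-176.799 − 155.355) mod 360) = 27.846°.
Offset of +168.790° east of the west edge: ((168.790 − 155.355) mod 360) = 13.435°.
13.435° ≤ 27.846° ⇒ inside.

Yes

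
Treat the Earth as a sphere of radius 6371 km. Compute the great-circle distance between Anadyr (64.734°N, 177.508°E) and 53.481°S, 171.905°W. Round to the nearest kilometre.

13176 km

Δλ = -171.905 − 177.508 = -349.413°; wrapped into (−180°, 180°]: 10.587°.
Δφ = -53.481 − 64.734 = -118.215°.
a = sin²(Δφ/2) + cos φ₁ · cos φ₂ · sin²(Δλ/2) = 0.738553.
c = 2·atan2(√a, √(1−a)) = 2.06815 rad → d = 6371·c ≈ 13176.21 km.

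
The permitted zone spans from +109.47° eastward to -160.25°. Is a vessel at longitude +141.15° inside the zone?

Band width going east from +109.47° to -160.25°: ((-160.25 − 109.47) mod 360) = 90.28°.
Offset of +141.15° east of the west edge: ((141.15 − 109.47) mod 360) = 31.68°.
31.68° ≤ 90.28° ⇒ inside.

Yes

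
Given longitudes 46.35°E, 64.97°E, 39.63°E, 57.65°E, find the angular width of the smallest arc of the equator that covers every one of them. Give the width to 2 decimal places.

25.34°

Sort the longitudes: +39.63°, +46.35°, +57.65°, +64.97°.
Eastward gaps between consecutive values (wrapping around): 6.72°, 11.30°, 7.32°, 334.66°.
Largest gap = 334.66° ⇒ minimal covering band is its complement: 360° − 334.66° = 25.34°.
Band runs from +39.63° eastward to +64.97°.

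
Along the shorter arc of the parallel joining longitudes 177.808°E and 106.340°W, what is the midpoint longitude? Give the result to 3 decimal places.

Signed shortest Δλ from +177.808° to -106.340° is +75.852°.
Midpoint longitude = +177.808° + (+75.852°)/2 = +177.808° + 37.926° = +215.734°.
Normalise into (−180°, 180°]: -144.266°.
(The naïve average (+177.808 + -106.340)/2 = 35.734° is on the wrong side of the globe.)

144.266°W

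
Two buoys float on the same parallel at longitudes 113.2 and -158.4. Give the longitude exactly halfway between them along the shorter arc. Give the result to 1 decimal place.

Signed shortest Δλ from +113.2° to -158.4° is +88.4°.
Midpoint longitude = +113.2° + (+88.4°)/2 = +113.2° + 44.2° = +157.4°.
(The naïve average (+113.2 + -158.4)/2 = -22.6° is on the wrong side of the globe.)

+157.4°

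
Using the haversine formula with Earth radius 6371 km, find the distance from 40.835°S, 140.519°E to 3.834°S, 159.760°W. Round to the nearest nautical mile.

3896 nmi

Δλ = -159.760 − 140.519 = -300.279°; wrapped into (−180°, 180°]: 59.721°.
Δφ = -3.834 − -40.835 = 37.001°.
a = sin²(Δφ/2) + cos φ₁ · cos φ₂ · sin²(Δλ/2) = 0.287824.
c = 2·atan2(√a, √(1−a)) = 1.13255 rad → d = 6371·c ≈ 7215.47 km ≈ 3896.04 nmi.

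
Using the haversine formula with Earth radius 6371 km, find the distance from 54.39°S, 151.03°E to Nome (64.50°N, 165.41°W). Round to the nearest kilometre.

Δλ = -165.41 − 151.03 = -316.44°; wrapped into (−180°, 180°]: 43.56°.
Δφ = 64.50 − -54.39 = 118.89°.
a = sin²(Δφ/2) + cos φ₁ · cos φ₂ · sin²(Δλ/2) = 0.776076.
c = 2·atan2(√a, √(1−a)) = 2.15574 rad → d = 6371·c ≈ 13734.21 km.

13734 km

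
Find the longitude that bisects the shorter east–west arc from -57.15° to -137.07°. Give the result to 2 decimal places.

-97.11°

Signed shortest Δλ from -57.15° to -137.07° is -79.92°.
Midpoint longitude = -57.15° + (-79.92°)/2 = -57.15° − 39.96° = -97.11°.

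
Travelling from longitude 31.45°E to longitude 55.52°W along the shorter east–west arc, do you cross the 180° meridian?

No

Signed shortest Δλ = ((-55.52 − 31.45 + 180) mod 360) − 180 = -86.97°.
Going west by 86.97° from +31.45° reaches -55.52° without touching 180°.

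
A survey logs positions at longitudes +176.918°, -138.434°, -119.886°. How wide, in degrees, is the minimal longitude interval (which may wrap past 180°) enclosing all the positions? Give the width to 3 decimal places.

Sort the longitudes: -138.434°, -119.886°, +176.918°.
Eastward gaps between consecutive values (wrapping around): 18.548°, 296.804°, 44.648°.
Largest gap = 296.804° ⇒ minimal covering band is its complement: 360° − 296.804° = 63.196°.
Band runs from +176.918° eastward to -119.886°, crossing the antimeridian.

63.196°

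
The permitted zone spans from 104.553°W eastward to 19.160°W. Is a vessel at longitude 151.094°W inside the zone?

Band width going east from -104.553° to -19.160°: ((-19.160 − -104.553) mod 360) = 85.393°.
Offset of -151.094° east of the west edge: ((-151.094 − -104.553) mod 360) = 313.459°.
313.459° > 85.393° ⇒ outside.

No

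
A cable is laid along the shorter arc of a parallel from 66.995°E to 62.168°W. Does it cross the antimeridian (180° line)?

Signed shortest Δλ = ((-62.168 − 66.995 + 180) mod 360) − 180 = -129.163°.
Going west by 129.163° from +66.995° reaches -62.168° without touching 180°.

No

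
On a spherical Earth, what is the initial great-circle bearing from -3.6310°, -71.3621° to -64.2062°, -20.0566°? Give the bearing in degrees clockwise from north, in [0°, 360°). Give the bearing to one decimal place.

158.9°

Δλ = -20.0566 − -71.3621 = 51.3055°.
θ = atan2( sin Δλ · cos φ₂ , cos φ₁ · sin φ₂ − sin φ₁ · cos φ₂ · cos Δλ )
  = atan2(0.33962, -0.88133) = 158.926° → normalised to [0°, 360°): 158.926°.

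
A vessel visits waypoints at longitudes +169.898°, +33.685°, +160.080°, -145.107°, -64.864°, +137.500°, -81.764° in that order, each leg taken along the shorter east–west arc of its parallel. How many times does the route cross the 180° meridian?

Leg 1: +169.898° → +33.685°, shortest Δλ = -136.213° (west) — does not cross 180°.
Leg 2: +33.685° → +160.080°, shortest Δλ = 126.395° (east) — does not cross 180°.
Leg 3: +160.080° → -145.107°, shortest Δλ = 54.813° (east) — crosses 180°.
Leg 4: -145.107° → -64.864°, shortest Δλ = 80.243° (east) — does not cross 180°.
Leg 5: -64.864° → +137.500°, shortest Δλ = -157.636° (west) — crosses 180°.
Leg 6: +137.500° → -81.764°, shortest Δλ = 140.736° (east) — crosses 180°.
Total crossings: 3.

3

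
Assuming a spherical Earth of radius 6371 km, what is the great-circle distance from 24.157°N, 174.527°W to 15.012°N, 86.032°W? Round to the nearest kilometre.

9182 km

Δλ = -86.032 − -174.527 = 88.495°.
Δφ = 15.012 − 24.157 = -9.145°.
a = sin²(Δφ/2) + cos φ₁ · cos φ₂ · sin²(Δλ/2) = 0.435426.
c = 2·atan2(√a, √(1−a)) = 1.44129 rad → d = 6371·c ≈ 9182.44 km.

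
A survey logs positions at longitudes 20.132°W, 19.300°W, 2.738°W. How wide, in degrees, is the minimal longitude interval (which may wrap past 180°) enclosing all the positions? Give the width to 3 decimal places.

17.394°

Sort the longitudes: -20.132°, -19.300°, -2.738°.
Eastward gaps between consecutive values (wrapping around): 0.832°, 16.562°, 342.606°.
Largest gap = 342.606° ⇒ minimal covering band is its complement: 360° − 342.606° = 17.394°.
Band runs from -20.132° eastward to -2.738°.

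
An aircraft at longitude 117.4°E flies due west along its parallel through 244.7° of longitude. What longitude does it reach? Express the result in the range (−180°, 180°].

127.3°W

Start at +117.4°; shift −244.7° → -127.3°.
-127.3° already lies in (−180°, 180°].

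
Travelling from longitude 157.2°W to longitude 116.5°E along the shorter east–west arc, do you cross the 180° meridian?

Naïve |116.5 − -157.2| = 273.7° > 180°, so the shorter arc goes the other way round — across 180°.
Signed shortest Δλ = ((116.5 − -157.2 + 180) mod 360) − 180 = -86.3°.
Going west by 86.3° from -157.2° passes through 180° before reaching +116.5°.

Yes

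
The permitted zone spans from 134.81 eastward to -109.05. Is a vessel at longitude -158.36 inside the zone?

Yes

Band width going east from +134.81° to -109.05°: ((-109.05 − 134.81) mod 360) = 116.14°.
Offset of -158.36° east of the west edge: ((-158.36 − 134.81) mod 360) = 66.83°.
66.83° ≤ 116.14° ⇒ inside.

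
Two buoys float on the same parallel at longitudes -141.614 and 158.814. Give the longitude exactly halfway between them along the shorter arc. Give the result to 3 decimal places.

Signed shortest Δλ from -141.614° to +158.814° is -59.572°.
Midpoint longitude = -141.614° + (-59.572°)/2 = -141.614° − 29.786° = -171.400°.
(The naïve average (-141.614 + +158.814)/2 = 8.6° is on the wrong side of the globe.)

-171.400°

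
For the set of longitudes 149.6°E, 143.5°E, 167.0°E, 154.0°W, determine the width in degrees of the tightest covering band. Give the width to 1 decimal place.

62.5°

Sort the longitudes: -154.0°, +143.5°, +149.6°, +167.0°.
Eastward gaps between consecutive values (wrapping around): 297.5°, 6.1°, 17.4°, 39.0°.
Largest gap = 297.5° ⇒ minimal covering band is its complement: 360° − 297.5° = 62.5°.
Band runs from +143.5° eastward to -154.0°, crossing the antimeridian.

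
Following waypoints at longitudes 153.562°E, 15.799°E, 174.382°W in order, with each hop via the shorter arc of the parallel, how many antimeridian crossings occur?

1

Leg 1: +153.562° → +15.799°, shortest Δλ = -137.763° (west) — does not cross 180°.
Leg 2: +15.799° → -174.382°, shortest Δλ = 169.819° (east) — crosses 180°.
Total crossings: 1.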